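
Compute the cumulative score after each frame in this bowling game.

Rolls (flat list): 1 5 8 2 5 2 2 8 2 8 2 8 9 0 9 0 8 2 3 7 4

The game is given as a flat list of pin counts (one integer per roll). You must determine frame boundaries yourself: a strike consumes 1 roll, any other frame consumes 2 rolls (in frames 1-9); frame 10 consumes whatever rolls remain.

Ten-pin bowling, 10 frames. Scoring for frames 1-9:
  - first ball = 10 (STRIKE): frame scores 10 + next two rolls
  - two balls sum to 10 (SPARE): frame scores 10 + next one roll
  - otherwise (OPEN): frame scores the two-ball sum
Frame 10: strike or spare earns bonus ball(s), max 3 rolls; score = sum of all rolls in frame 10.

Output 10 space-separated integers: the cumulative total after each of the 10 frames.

Answer: 6 21 28 40 52 71 80 89 102 116

Derivation:
Frame 1: OPEN (1+5=6). Cumulative: 6
Frame 2: SPARE (8+2=10). 10 + next roll (5) = 15. Cumulative: 21
Frame 3: OPEN (5+2=7). Cumulative: 28
Frame 4: SPARE (2+8=10). 10 + next roll (2) = 12. Cumulative: 40
Frame 5: SPARE (2+8=10). 10 + next roll (2) = 12. Cumulative: 52
Frame 6: SPARE (2+8=10). 10 + next roll (9) = 19. Cumulative: 71
Frame 7: OPEN (9+0=9). Cumulative: 80
Frame 8: OPEN (9+0=9). Cumulative: 89
Frame 9: SPARE (8+2=10). 10 + next roll (3) = 13. Cumulative: 102
Frame 10: SPARE. Sum of all frame-10 rolls (3+7+4) = 14. Cumulative: 116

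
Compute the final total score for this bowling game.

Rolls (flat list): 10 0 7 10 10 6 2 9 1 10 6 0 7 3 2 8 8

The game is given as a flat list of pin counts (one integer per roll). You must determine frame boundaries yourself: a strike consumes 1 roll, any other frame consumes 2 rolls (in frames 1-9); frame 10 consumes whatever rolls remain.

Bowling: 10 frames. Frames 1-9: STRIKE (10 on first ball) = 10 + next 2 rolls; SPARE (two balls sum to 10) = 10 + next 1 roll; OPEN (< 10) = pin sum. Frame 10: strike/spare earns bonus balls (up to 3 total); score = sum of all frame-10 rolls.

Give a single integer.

Frame 1: STRIKE. 10 + next two rolls (0+7) = 17. Cumulative: 17
Frame 2: OPEN (0+7=7). Cumulative: 24
Frame 3: STRIKE. 10 + next two rolls (10+6) = 26. Cumulative: 50
Frame 4: STRIKE. 10 + next two rolls (6+2) = 18. Cumulative: 68
Frame 5: OPEN (6+2=8). Cumulative: 76
Frame 6: SPARE (9+1=10). 10 + next roll (10) = 20. Cumulative: 96
Frame 7: STRIKE. 10 + next two rolls (6+0) = 16. Cumulative: 112
Frame 8: OPEN (6+0=6). Cumulative: 118
Frame 9: SPARE (7+3=10). 10 + next roll (2) = 12. Cumulative: 130
Frame 10: SPARE. Sum of all frame-10 rolls (2+8+8) = 18. Cumulative: 148

Answer: 148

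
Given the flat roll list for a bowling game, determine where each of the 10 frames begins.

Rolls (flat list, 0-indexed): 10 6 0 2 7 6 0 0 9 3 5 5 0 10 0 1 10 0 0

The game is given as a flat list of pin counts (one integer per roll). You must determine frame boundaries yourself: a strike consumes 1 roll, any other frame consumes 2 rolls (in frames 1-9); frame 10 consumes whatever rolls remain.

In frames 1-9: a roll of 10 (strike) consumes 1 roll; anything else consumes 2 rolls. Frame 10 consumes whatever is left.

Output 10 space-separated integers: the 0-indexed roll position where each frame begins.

Frame 1 starts at roll index 0: roll=10 (strike), consumes 1 roll
Frame 2 starts at roll index 1: rolls=6,0 (sum=6), consumes 2 rolls
Frame 3 starts at roll index 3: rolls=2,7 (sum=9), consumes 2 rolls
Frame 4 starts at roll index 5: rolls=6,0 (sum=6), consumes 2 rolls
Frame 5 starts at roll index 7: rolls=0,9 (sum=9), consumes 2 rolls
Frame 6 starts at roll index 9: rolls=3,5 (sum=8), consumes 2 rolls
Frame 7 starts at roll index 11: rolls=5,0 (sum=5), consumes 2 rolls
Frame 8 starts at roll index 13: roll=10 (strike), consumes 1 roll
Frame 9 starts at roll index 14: rolls=0,1 (sum=1), consumes 2 rolls
Frame 10 starts at roll index 16: 3 remaining rolls

Answer: 0 1 3 5 7 9 11 13 14 16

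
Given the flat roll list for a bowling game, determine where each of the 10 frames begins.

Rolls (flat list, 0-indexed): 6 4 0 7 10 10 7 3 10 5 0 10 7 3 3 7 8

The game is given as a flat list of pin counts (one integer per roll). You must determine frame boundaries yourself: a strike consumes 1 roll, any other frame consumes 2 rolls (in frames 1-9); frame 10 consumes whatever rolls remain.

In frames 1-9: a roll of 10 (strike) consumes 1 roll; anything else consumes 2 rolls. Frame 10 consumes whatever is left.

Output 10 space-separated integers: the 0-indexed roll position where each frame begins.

Frame 1 starts at roll index 0: rolls=6,4 (sum=10), consumes 2 rolls
Frame 2 starts at roll index 2: rolls=0,7 (sum=7), consumes 2 rolls
Frame 3 starts at roll index 4: roll=10 (strike), consumes 1 roll
Frame 4 starts at roll index 5: roll=10 (strike), consumes 1 roll
Frame 5 starts at roll index 6: rolls=7,3 (sum=10), consumes 2 rolls
Frame 6 starts at roll index 8: roll=10 (strike), consumes 1 roll
Frame 7 starts at roll index 9: rolls=5,0 (sum=5), consumes 2 rolls
Frame 8 starts at roll index 11: roll=10 (strike), consumes 1 roll
Frame 9 starts at roll index 12: rolls=7,3 (sum=10), consumes 2 rolls
Frame 10 starts at roll index 14: 3 remaining rolls

Answer: 0 2 4 5 6 8 9 11 12 14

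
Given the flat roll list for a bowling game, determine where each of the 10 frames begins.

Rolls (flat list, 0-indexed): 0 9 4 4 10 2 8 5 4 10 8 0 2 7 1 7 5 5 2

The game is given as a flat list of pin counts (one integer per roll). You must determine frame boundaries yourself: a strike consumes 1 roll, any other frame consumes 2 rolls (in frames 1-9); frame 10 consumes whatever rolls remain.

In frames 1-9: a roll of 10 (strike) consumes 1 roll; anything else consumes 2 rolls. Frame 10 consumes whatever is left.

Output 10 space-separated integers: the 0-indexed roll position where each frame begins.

Frame 1 starts at roll index 0: rolls=0,9 (sum=9), consumes 2 rolls
Frame 2 starts at roll index 2: rolls=4,4 (sum=8), consumes 2 rolls
Frame 3 starts at roll index 4: roll=10 (strike), consumes 1 roll
Frame 4 starts at roll index 5: rolls=2,8 (sum=10), consumes 2 rolls
Frame 5 starts at roll index 7: rolls=5,4 (sum=9), consumes 2 rolls
Frame 6 starts at roll index 9: roll=10 (strike), consumes 1 roll
Frame 7 starts at roll index 10: rolls=8,0 (sum=8), consumes 2 rolls
Frame 8 starts at roll index 12: rolls=2,7 (sum=9), consumes 2 rolls
Frame 9 starts at roll index 14: rolls=1,7 (sum=8), consumes 2 rolls
Frame 10 starts at roll index 16: 3 remaining rolls

Answer: 0 2 4 5 7 9 10 12 14 16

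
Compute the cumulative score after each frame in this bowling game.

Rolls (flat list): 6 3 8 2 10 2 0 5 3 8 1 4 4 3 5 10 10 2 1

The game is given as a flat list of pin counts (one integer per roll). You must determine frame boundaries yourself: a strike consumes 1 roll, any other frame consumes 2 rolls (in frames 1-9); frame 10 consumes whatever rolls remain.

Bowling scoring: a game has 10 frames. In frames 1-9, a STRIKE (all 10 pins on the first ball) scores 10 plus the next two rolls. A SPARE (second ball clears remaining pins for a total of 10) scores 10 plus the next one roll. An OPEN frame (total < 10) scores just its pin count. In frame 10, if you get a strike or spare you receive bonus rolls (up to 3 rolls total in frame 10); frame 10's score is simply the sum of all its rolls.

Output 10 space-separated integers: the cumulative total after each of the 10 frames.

Frame 1: OPEN (6+3=9). Cumulative: 9
Frame 2: SPARE (8+2=10). 10 + next roll (10) = 20. Cumulative: 29
Frame 3: STRIKE. 10 + next two rolls (2+0) = 12. Cumulative: 41
Frame 4: OPEN (2+0=2). Cumulative: 43
Frame 5: OPEN (5+3=8). Cumulative: 51
Frame 6: OPEN (8+1=9). Cumulative: 60
Frame 7: OPEN (4+4=8). Cumulative: 68
Frame 8: OPEN (3+5=8). Cumulative: 76
Frame 9: STRIKE. 10 + next two rolls (10+2) = 22. Cumulative: 98
Frame 10: STRIKE. Sum of all frame-10 rolls (10+2+1) = 13. Cumulative: 111

Answer: 9 29 41 43 51 60 68 76 98 111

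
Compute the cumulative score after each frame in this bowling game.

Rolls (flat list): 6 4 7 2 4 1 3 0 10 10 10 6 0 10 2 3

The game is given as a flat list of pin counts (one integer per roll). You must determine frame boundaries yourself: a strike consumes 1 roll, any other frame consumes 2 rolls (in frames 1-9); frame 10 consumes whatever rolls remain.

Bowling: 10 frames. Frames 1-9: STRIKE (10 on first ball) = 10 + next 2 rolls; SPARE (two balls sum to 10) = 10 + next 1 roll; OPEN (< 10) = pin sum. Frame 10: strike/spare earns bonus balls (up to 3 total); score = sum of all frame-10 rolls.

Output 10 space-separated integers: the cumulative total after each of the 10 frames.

Answer: 17 26 31 34 64 90 106 112 127 132

Derivation:
Frame 1: SPARE (6+4=10). 10 + next roll (7) = 17. Cumulative: 17
Frame 2: OPEN (7+2=9). Cumulative: 26
Frame 3: OPEN (4+1=5). Cumulative: 31
Frame 4: OPEN (3+0=3). Cumulative: 34
Frame 5: STRIKE. 10 + next two rolls (10+10) = 30. Cumulative: 64
Frame 6: STRIKE. 10 + next two rolls (10+6) = 26. Cumulative: 90
Frame 7: STRIKE. 10 + next two rolls (6+0) = 16. Cumulative: 106
Frame 8: OPEN (6+0=6). Cumulative: 112
Frame 9: STRIKE. 10 + next two rolls (2+3) = 15. Cumulative: 127
Frame 10: OPEN. Sum of all frame-10 rolls (2+3) = 5. Cumulative: 132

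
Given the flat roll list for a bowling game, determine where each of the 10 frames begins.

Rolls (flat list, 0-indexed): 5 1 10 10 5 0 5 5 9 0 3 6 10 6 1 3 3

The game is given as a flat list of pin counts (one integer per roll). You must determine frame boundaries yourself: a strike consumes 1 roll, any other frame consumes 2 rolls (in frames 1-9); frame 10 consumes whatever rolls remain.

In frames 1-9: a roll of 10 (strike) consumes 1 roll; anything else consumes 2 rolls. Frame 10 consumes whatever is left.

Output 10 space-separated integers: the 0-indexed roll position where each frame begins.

Answer: 0 2 3 4 6 8 10 12 13 15

Derivation:
Frame 1 starts at roll index 0: rolls=5,1 (sum=6), consumes 2 rolls
Frame 2 starts at roll index 2: roll=10 (strike), consumes 1 roll
Frame 3 starts at roll index 3: roll=10 (strike), consumes 1 roll
Frame 4 starts at roll index 4: rolls=5,0 (sum=5), consumes 2 rolls
Frame 5 starts at roll index 6: rolls=5,5 (sum=10), consumes 2 rolls
Frame 6 starts at roll index 8: rolls=9,0 (sum=9), consumes 2 rolls
Frame 7 starts at roll index 10: rolls=3,6 (sum=9), consumes 2 rolls
Frame 8 starts at roll index 12: roll=10 (strike), consumes 1 roll
Frame 9 starts at roll index 13: rolls=6,1 (sum=7), consumes 2 rolls
Frame 10 starts at roll index 15: 2 remaining rolls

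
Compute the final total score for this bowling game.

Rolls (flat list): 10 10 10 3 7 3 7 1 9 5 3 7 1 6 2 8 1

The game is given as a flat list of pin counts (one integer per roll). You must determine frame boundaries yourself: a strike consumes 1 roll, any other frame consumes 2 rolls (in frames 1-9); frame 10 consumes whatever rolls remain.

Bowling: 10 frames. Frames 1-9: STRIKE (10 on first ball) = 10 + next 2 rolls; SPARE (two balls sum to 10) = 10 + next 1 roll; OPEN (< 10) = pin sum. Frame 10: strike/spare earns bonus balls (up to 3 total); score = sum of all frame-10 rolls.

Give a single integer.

Answer: 145

Derivation:
Frame 1: STRIKE. 10 + next two rolls (10+10) = 30. Cumulative: 30
Frame 2: STRIKE. 10 + next two rolls (10+3) = 23. Cumulative: 53
Frame 3: STRIKE. 10 + next two rolls (3+7) = 20. Cumulative: 73
Frame 4: SPARE (3+7=10). 10 + next roll (3) = 13. Cumulative: 86
Frame 5: SPARE (3+7=10). 10 + next roll (1) = 11. Cumulative: 97
Frame 6: SPARE (1+9=10). 10 + next roll (5) = 15. Cumulative: 112
Frame 7: OPEN (5+3=8). Cumulative: 120
Frame 8: OPEN (7+1=8). Cumulative: 128
Frame 9: OPEN (6+2=8). Cumulative: 136
Frame 10: OPEN. Sum of all frame-10 rolls (8+1) = 9. Cumulative: 145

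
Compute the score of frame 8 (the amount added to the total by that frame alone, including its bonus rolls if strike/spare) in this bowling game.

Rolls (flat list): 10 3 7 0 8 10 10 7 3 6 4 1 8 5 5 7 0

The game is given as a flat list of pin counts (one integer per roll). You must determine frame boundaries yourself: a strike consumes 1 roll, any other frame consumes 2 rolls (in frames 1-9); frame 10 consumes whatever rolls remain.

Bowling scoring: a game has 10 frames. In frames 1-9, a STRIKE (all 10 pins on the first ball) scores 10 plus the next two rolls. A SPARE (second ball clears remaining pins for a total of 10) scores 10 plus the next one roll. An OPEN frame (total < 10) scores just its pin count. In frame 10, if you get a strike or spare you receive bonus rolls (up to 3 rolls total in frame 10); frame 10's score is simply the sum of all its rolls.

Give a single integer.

Answer: 9

Derivation:
Frame 1: STRIKE. 10 + next two rolls (3+7) = 20. Cumulative: 20
Frame 2: SPARE (3+7=10). 10 + next roll (0) = 10. Cumulative: 30
Frame 3: OPEN (0+8=8). Cumulative: 38
Frame 4: STRIKE. 10 + next two rolls (10+7) = 27. Cumulative: 65
Frame 5: STRIKE. 10 + next two rolls (7+3) = 20. Cumulative: 85
Frame 6: SPARE (7+3=10). 10 + next roll (6) = 16. Cumulative: 101
Frame 7: SPARE (6+4=10). 10 + next roll (1) = 11. Cumulative: 112
Frame 8: OPEN (1+8=9). Cumulative: 121
Frame 9: SPARE (5+5=10). 10 + next roll (7) = 17. Cumulative: 138
Frame 10: OPEN. Sum of all frame-10 rolls (7+0) = 7. Cumulative: 145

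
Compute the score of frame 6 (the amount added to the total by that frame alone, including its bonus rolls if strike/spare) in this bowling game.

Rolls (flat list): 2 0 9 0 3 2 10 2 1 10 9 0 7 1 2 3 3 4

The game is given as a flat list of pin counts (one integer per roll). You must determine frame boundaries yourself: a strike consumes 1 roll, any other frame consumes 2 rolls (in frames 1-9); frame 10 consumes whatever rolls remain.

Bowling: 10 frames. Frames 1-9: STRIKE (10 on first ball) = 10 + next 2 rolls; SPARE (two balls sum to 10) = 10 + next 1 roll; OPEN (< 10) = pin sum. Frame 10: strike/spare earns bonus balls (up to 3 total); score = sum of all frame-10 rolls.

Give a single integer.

Frame 1: OPEN (2+0=2). Cumulative: 2
Frame 2: OPEN (9+0=9). Cumulative: 11
Frame 3: OPEN (3+2=5). Cumulative: 16
Frame 4: STRIKE. 10 + next two rolls (2+1) = 13. Cumulative: 29
Frame 5: OPEN (2+1=3). Cumulative: 32
Frame 6: STRIKE. 10 + next two rolls (9+0) = 19. Cumulative: 51
Frame 7: OPEN (9+0=9). Cumulative: 60
Frame 8: OPEN (7+1=8). Cumulative: 68

Answer: 19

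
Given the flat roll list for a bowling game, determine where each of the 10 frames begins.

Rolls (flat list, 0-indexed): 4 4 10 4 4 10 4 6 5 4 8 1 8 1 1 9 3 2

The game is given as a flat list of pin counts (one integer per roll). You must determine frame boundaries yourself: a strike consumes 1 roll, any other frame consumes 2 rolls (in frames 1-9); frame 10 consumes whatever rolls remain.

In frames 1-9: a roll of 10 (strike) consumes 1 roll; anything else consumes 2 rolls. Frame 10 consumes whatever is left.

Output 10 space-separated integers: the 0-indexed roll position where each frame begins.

Answer: 0 2 3 5 6 8 10 12 14 16

Derivation:
Frame 1 starts at roll index 0: rolls=4,4 (sum=8), consumes 2 rolls
Frame 2 starts at roll index 2: roll=10 (strike), consumes 1 roll
Frame 3 starts at roll index 3: rolls=4,4 (sum=8), consumes 2 rolls
Frame 4 starts at roll index 5: roll=10 (strike), consumes 1 roll
Frame 5 starts at roll index 6: rolls=4,6 (sum=10), consumes 2 rolls
Frame 6 starts at roll index 8: rolls=5,4 (sum=9), consumes 2 rolls
Frame 7 starts at roll index 10: rolls=8,1 (sum=9), consumes 2 rolls
Frame 8 starts at roll index 12: rolls=8,1 (sum=9), consumes 2 rolls
Frame 9 starts at roll index 14: rolls=1,9 (sum=10), consumes 2 rolls
Frame 10 starts at roll index 16: 2 remaining rolls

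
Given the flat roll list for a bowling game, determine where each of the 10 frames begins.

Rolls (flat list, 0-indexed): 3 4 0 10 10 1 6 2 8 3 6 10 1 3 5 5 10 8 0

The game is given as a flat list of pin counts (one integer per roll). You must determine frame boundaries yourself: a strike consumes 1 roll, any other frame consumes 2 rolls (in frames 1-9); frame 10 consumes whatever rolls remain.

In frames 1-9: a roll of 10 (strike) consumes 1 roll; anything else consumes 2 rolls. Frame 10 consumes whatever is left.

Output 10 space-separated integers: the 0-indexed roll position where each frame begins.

Frame 1 starts at roll index 0: rolls=3,4 (sum=7), consumes 2 rolls
Frame 2 starts at roll index 2: rolls=0,10 (sum=10), consumes 2 rolls
Frame 3 starts at roll index 4: roll=10 (strike), consumes 1 roll
Frame 4 starts at roll index 5: rolls=1,6 (sum=7), consumes 2 rolls
Frame 5 starts at roll index 7: rolls=2,8 (sum=10), consumes 2 rolls
Frame 6 starts at roll index 9: rolls=3,6 (sum=9), consumes 2 rolls
Frame 7 starts at roll index 11: roll=10 (strike), consumes 1 roll
Frame 8 starts at roll index 12: rolls=1,3 (sum=4), consumes 2 rolls
Frame 9 starts at roll index 14: rolls=5,5 (sum=10), consumes 2 rolls
Frame 10 starts at roll index 16: 3 remaining rolls

Answer: 0 2 4 5 7 9 11 12 14 16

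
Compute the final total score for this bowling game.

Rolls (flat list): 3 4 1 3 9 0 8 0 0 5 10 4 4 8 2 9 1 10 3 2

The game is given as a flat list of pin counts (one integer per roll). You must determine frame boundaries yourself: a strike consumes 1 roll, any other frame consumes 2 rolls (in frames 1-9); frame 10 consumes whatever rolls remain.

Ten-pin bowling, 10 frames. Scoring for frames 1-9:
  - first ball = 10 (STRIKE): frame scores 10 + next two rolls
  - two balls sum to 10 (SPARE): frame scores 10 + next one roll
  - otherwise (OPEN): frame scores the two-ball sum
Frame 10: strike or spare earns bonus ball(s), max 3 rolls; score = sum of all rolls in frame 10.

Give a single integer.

Frame 1: OPEN (3+4=7). Cumulative: 7
Frame 2: OPEN (1+3=4). Cumulative: 11
Frame 3: OPEN (9+0=9). Cumulative: 20
Frame 4: OPEN (8+0=8). Cumulative: 28
Frame 5: OPEN (0+5=5). Cumulative: 33
Frame 6: STRIKE. 10 + next two rolls (4+4) = 18. Cumulative: 51
Frame 7: OPEN (4+4=8). Cumulative: 59
Frame 8: SPARE (8+2=10). 10 + next roll (9) = 19. Cumulative: 78
Frame 9: SPARE (9+1=10). 10 + next roll (10) = 20. Cumulative: 98
Frame 10: STRIKE. Sum of all frame-10 rolls (10+3+2) = 15. Cumulative: 113

Answer: 113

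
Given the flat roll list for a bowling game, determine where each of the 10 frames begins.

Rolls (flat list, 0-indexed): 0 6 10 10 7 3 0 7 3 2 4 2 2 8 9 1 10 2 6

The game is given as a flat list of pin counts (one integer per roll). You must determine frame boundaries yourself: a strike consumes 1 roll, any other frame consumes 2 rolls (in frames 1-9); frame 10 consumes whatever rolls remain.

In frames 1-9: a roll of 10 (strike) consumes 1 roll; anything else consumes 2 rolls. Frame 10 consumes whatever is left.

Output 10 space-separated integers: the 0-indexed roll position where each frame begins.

Frame 1 starts at roll index 0: rolls=0,6 (sum=6), consumes 2 rolls
Frame 2 starts at roll index 2: roll=10 (strike), consumes 1 roll
Frame 3 starts at roll index 3: roll=10 (strike), consumes 1 roll
Frame 4 starts at roll index 4: rolls=7,3 (sum=10), consumes 2 rolls
Frame 5 starts at roll index 6: rolls=0,7 (sum=7), consumes 2 rolls
Frame 6 starts at roll index 8: rolls=3,2 (sum=5), consumes 2 rolls
Frame 7 starts at roll index 10: rolls=4,2 (sum=6), consumes 2 rolls
Frame 8 starts at roll index 12: rolls=2,8 (sum=10), consumes 2 rolls
Frame 9 starts at roll index 14: rolls=9,1 (sum=10), consumes 2 rolls
Frame 10 starts at roll index 16: 3 remaining rolls

Answer: 0 2 3 4 6 8 10 12 14 16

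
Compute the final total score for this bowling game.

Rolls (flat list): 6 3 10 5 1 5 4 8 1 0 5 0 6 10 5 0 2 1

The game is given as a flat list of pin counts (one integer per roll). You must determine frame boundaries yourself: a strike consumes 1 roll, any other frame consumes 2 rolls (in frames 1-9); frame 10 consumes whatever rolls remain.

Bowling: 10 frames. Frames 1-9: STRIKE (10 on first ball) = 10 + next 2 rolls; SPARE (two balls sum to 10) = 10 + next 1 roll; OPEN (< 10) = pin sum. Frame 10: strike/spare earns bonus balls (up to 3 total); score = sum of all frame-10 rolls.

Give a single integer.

Answer: 83

Derivation:
Frame 1: OPEN (6+3=9). Cumulative: 9
Frame 2: STRIKE. 10 + next two rolls (5+1) = 16. Cumulative: 25
Frame 3: OPEN (5+1=6). Cumulative: 31
Frame 4: OPEN (5+4=9). Cumulative: 40
Frame 5: OPEN (8+1=9). Cumulative: 49
Frame 6: OPEN (0+5=5). Cumulative: 54
Frame 7: OPEN (0+6=6). Cumulative: 60
Frame 8: STRIKE. 10 + next two rolls (5+0) = 15. Cumulative: 75
Frame 9: OPEN (5+0=5). Cumulative: 80
Frame 10: OPEN. Sum of all frame-10 rolls (2+1) = 3. Cumulative: 83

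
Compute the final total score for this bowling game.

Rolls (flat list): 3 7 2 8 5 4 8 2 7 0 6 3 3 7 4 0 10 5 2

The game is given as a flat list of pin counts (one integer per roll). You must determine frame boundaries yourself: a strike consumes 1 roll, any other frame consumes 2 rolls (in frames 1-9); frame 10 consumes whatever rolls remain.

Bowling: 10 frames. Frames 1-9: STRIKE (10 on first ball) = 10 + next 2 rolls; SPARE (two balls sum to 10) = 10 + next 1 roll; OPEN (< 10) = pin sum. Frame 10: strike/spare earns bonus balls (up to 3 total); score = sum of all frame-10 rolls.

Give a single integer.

Frame 1: SPARE (3+7=10). 10 + next roll (2) = 12. Cumulative: 12
Frame 2: SPARE (2+8=10). 10 + next roll (5) = 15. Cumulative: 27
Frame 3: OPEN (5+4=9). Cumulative: 36
Frame 4: SPARE (8+2=10). 10 + next roll (7) = 17. Cumulative: 53
Frame 5: OPEN (7+0=7). Cumulative: 60
Frame 6: OPEN (6+3=9). Cumulative: 69
Frame 7: SPARE (3+7=10). 10 + next roll (4) = 14. Cumulative: 83
Frame 8: OPEN (4+0=4). Cumulative: 87
Frame 9: STRIKE. 10 + next two rolls (5+2) = 17. Cumulative: 104
Frame 10: OPEN. Sum of all frame-10 rolls (5+2) = 7. Cumulative: 111

Answer: 111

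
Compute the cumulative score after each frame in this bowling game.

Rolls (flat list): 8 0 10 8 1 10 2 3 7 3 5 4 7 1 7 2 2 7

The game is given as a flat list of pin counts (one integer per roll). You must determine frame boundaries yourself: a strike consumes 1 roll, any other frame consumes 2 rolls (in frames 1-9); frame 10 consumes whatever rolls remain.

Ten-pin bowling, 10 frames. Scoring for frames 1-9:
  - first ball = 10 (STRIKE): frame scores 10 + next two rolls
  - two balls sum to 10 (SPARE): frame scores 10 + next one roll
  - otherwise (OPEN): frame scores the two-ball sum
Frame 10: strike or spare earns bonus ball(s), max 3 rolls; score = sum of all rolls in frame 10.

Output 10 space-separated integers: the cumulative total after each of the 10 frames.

Frame 1: OPEN (8+0=8). Cumulative: 8
Frame 2: STRIKE. 10 + next two rolls (8+1) = 19. Cumulative: 27
Frame 3: OPEN (8+1=9). Cumulative: 36
Frame 4: STRIKE. 10 + next two rolls (2+3) = 15. Cumulative: 51
Frame 5: OPEN (2+3=5). Cumulative: 56
Frame 6: SPARE (7+3=10). 10 + next roll (5) = 15. Cumulative: 71
Frame 7: OPEN (5+4=9). Cumulative: 80
Frame 8: OPEN (7+1=8). Cumulative: 88
Frame 9: OPEN (7+2=9). Cumulative: 97
Frame 10: OPEN. Sum of all frame-10 rolls (2+7) = 9. Cumulative: 106

Answer: 8 27 36 51 56 71 80 88 97 106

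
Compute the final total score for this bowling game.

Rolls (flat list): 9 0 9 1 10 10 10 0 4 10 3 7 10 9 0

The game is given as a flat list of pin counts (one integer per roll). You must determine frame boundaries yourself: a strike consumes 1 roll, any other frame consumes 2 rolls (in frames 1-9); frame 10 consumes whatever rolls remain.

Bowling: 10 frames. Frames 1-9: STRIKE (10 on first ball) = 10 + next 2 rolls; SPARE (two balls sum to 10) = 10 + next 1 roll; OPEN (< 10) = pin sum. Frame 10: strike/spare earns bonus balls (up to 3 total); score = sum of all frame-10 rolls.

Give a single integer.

Frame 1: OPEN (9+0=9). Cumulative: 9
Frame 2: SPARE (9+1=10). 10 + next roll (10) = 20. Cumulative: 29
Frame 3: STRIKE. 10 + next two rolls (10+10) = 30. Cumulative: 59
Frame 4: STRIKE. 10 + next two rolls (10+0) = 20. Cumulative: 79
Frame 5: STRIKE. 10 + next two rolls (0+4) = 14. Cumulative: 93
Frame 6: OPEN (0+4=4). Cumulative: 97
Frame 7: STRIKE. 10 + next two rolls (3+7) = 20. Cumulative: 117
Frame 8: SPARE (3+7=10). 10 + next roll (10) = 20. Cumulative: 137
Frame 9: STRIKE. 10 + next two rolls (9+0) = 19. Cumulative: 156
Frame 10: OPEN. Sum of all frame-10 rolls (9+0) = 9. Cumulative: 165

Answer: 165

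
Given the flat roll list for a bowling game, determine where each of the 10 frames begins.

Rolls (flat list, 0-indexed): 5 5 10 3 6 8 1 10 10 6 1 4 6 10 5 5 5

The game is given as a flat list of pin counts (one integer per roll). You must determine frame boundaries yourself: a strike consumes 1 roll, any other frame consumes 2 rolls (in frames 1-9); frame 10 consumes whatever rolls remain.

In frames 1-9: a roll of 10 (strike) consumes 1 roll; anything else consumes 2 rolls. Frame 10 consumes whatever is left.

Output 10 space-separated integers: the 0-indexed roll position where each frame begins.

Answer: 0 2 3 5 7 8 9 11 13 14

Derivation:
Frame 1 starts at roll index 0: rolls=5,5 (sum=10), consumes 2 rolls
Frame 2 starts at roll index 2: roll=10 (strike), consumes 1 roll
Frame 3 starts at roll index 3: rolls=3,6 (sum=9), consumes 2 rolls
Frame 4 starts at roll index 5: rolls=8,1 (sum=9), consumes 2 rolls
Frame 5 starts at roll index 7: roll=10 (strike), consumes 1 roll
Frame 6 starts at roll index 8: roll=10 (strike), consumes 1 roll
Frame 7 starts at roll index 9: rolls=6,1 (sum=7), consumes 2 rolls
Frame 8 starts at roll index 11: rolls=4,6 (sum=10), consumes 2 rolls
Frame 9 starts at roll index 13: roll=10 (strike), consumes 1 roll
Frame 10 starts at roll index 14: 3 remaining rolls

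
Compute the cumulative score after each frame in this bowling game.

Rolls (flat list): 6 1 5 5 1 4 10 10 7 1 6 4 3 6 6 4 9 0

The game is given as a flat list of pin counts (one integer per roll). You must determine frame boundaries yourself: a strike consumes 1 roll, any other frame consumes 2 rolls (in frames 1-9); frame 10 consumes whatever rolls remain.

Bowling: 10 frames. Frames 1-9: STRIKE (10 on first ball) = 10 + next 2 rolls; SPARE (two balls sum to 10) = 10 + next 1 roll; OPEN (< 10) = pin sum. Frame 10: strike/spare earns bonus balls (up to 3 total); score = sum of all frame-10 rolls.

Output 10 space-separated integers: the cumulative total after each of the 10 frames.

Answer: 7 18 23 50 68 76 89 98 117 126

Derivation:
Frame 1: OPEN (6+1=7). Cumulative: 7
Frame 2: SPARE (5+5=10). 10 + next roll (1) = 11. Cumulative: 18
Frame 3: OPEN (1+4=5). Cumulative: 23
Frame 4: STRIKE. 10 + next two rolls (10+7) = 27. Cumulative: 50
Frame 5: STRIKE. 10 + next two rolls (7+1) = 18. Cumulative: 68
Frame 6: OPEN (7+1=8). Cumulative: 76
Frame 7: SPARE (6+4=10). 10 + next roll (3) = 13. Cumulative: 89
Frame 8: OPEN (3+6=9). Cumulative: 98
Frame 9: SPARE (6+4=10). 10 + next roll (9) = 19. Cumulative: 117
Frame 10: OPEN. Sum of all frame-10 rolls (9+0) = 9. Cumulative: 126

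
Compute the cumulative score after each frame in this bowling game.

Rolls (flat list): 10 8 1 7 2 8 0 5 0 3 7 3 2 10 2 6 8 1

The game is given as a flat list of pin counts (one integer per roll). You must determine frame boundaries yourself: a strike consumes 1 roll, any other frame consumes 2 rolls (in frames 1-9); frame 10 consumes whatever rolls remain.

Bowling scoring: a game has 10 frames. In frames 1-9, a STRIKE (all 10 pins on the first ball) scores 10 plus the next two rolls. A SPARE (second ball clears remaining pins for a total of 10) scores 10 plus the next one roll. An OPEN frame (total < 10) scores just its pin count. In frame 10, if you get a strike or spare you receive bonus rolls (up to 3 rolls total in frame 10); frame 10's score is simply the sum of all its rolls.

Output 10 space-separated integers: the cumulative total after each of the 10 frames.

Frame 1: STRIKE. 10 + next two rolls (8+1) = 19. Cumulative: 19
Frame 2: OPEN (8+1=9). Cumulative: 28
Frame 3: OPEN (7+2=9). Cumulative: 37
Frame 4: OPEN (8+0=8). Cumulative: 45
Frame 5: OPEN (5+0=5). Cumulative: 50
Frame 6: SPARE (3+7=10). 10 + next roll (3) = 13. Cumulative: 63
Frame 7: OPEN (3+2=5). Cumulative: 68
Frame 8: STRIKE. 10 + next two rolls (2+6) = 18. Cumulative: 86
Frame 9: OPEN (2+6=8). Cumulative: 94
Frame 10: OPEN. Sum of all frame-10 rolls (8+1) = 9. Cumulative: 103

Answer: 19 28 37 45 50 63 68 86 94 103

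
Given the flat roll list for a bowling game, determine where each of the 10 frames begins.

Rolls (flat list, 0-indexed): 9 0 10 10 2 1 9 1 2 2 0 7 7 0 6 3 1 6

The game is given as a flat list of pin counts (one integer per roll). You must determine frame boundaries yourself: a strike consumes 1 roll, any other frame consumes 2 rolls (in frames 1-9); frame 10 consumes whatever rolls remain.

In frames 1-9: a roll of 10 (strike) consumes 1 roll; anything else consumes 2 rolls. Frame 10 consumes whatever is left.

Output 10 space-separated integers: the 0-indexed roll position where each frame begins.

Frame 1 starts at roll index 0: rolls=9,0 (sum=9), consumes 2 rolls
Frame 2 starts at roll index 2: roll=10 (strike), consumes 1 roll
Frame 3 starts at roll index 3: roll=10 (strike), consumes 1 roll
Frame 4 starts at roll index 4: rolls=2,1 (sum=3), consumes 2 rolls
Frame 5 starts at roll index 6: rolls=9,1 (sum=10), consumes 2 rolls
Frame 6 starts at roll index 8: rolls=2,2 (sum=4), consumes 2 rolls
Frame 7 starts at roll index 10: rolls=0,7 (sum=7), consumes 2 rolls
Frame 8 starts at roll index 12: rolls=7,0 (sum=7), consumes 2 rolls
Frame 9 starts at roll index 14: rolls=6,3 (sum=9), consumes 2 rolls
Frame 10 starts at roll index 16: 2 remaining rolls

Answer: 0 2 3 4 6 8 10 12 14 16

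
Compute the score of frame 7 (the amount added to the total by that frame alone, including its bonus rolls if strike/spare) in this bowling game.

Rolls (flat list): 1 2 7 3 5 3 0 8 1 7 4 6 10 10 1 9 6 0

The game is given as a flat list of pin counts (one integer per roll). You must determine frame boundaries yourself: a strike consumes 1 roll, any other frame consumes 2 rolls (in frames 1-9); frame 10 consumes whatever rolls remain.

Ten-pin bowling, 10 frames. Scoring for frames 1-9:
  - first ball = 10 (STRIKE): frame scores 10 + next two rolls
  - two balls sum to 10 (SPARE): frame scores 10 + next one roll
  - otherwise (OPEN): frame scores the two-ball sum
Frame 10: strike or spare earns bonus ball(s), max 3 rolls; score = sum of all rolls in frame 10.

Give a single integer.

Frame 1: OPEN (1+2=3). Cumulative: 3
Frame 2: SPARE (7+3=10). 10 + next roll (5) = 15. Cumulative: 18
Frame 3: OPEN (5+3=8). Cumulative: 26
Frame 4: OPEN (0+8=8). Cumulative: 34
Frame 5: OPEN (1+7=8). Cumulative: 42
Frame 6: SPARE (4+6=10). 10 + next roll (10) = 20. Cumulative: 62
Frame 7: STRIKE. 10 + next two rolls (10+1) = 21. Cumulative: 83
Frame 8: STRIKE. 10 + next two rolls (1+9) = 20. Cumulative: 103
Frame 9: SPARE (1+9=10). 10 + next roll (6) = 16. Cumulative: 119

Answer: 21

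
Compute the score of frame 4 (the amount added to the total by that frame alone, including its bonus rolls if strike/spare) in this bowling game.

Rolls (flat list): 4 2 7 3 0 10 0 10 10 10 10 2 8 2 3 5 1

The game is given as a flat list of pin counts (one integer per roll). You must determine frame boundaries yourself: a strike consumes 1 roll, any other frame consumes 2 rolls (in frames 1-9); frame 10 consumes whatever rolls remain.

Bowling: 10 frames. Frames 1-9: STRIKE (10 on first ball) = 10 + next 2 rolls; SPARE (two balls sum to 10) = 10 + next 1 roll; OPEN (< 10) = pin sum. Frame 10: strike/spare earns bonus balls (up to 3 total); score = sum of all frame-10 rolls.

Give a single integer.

Answer: 20

Derivation:
Frame 1: OPEN (4+2=6). Cumulative: 6
Frame 2: SPARE (7+3=10). 10 + next roll (0) = 10. Cumulative: 16
Frame 3: SPARE (0+10=10). 10 + next roll (0) = 10. Cumulative: 26
Frame 4: SPARE (0+10=10). 10 + next roll (10) = 20. Cumulative: 46
Frame 5: STRIKE. 10 + next two rolls (10+10) = 30. Cumulative: 76
Frame 6: STRIKE. 10 + next two rolls (10+2) = 22. Cumulative: 98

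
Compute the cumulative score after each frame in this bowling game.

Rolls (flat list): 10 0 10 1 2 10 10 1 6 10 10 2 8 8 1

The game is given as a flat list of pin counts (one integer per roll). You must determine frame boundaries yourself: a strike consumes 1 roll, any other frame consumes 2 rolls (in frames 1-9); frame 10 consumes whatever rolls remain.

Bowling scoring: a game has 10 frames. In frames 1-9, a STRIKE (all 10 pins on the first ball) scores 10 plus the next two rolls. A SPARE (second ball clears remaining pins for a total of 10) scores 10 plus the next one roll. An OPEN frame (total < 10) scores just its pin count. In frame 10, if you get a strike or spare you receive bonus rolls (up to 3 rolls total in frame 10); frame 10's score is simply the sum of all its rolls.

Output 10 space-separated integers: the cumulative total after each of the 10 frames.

Frame 1: STRIKE. 10 + next two rolls (0+10) = 20. Cumulative: 20
Frame 2: SPARE (0+10=10). 10 + next roll (1) = 11. Cumulative: 31
Frame 3: OPEN (1+2=3). Cumulative: 34
Frame 4: STRIKE. 10 + next two rolls (10+1) = 21. Cumulative: 55
Frame 5: STRIKE. 10 + next two rolls (1+6) = 17. Cumulative: 72
Frame 6: OPEN (1+6=7). Cumulative: 79
Frame 7: STRIKE. 10 + next two rolls (10+2) = 22. Cumulative: 101
Frame 8: STRIKE. 10 + next two rolls (2+8) = 20. Cumulative: 121
Frame 9: SPARE (2+8=10). 10 + next roll (8) = 18. Cumulative: 139
Frame 10: OPEN. Sum of all frame-10 rolls (8+1) = 9. Cumulative: 148

Answer: 20 31 34 55 72 79 101 121 139 148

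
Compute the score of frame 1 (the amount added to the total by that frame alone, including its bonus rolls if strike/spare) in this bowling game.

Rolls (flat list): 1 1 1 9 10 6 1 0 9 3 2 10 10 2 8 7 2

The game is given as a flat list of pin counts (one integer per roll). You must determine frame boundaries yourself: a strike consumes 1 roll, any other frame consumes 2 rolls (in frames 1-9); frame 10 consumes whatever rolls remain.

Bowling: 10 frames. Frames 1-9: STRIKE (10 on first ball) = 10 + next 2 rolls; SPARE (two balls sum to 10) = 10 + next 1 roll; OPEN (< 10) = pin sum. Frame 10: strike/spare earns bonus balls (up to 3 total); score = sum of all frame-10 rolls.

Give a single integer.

Answer: 2

Derivation:
Frame 1: OPEN (1+1=2). Cumulative: 2
Frame 2: SPARE (1+9=10). 10 + next roll (10) = 20. Cumulative: 22
Frame 3: STRIKE. 10 + next two rolls (6+1) = 17. Cumulative: 39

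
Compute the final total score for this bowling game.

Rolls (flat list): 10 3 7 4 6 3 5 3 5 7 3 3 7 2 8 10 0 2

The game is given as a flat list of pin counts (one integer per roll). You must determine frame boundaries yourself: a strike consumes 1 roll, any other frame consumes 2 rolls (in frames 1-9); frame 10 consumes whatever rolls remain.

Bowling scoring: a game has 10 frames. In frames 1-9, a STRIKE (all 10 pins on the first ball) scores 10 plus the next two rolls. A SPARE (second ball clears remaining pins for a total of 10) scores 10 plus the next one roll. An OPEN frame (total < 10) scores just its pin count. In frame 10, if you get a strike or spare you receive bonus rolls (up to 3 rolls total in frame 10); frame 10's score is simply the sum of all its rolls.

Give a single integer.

Answer: 122

Derivation:
Frame 1: STRIKE. 10 + next two rolls (3+7) = 20. Cumulative: 20
Frame 2: SPARE (3+7=10). 10 + next roll (4) = 14. Cumulative: 34
Frame 3: SPARE (4+6=10). 10 + next roll (3) = 13. Cumulative: 47
Frame 4: OPEN (3+5=8). Cumulative: 55
Frame 5: OPEN (3+5=8). Cumulative: 63
Frame 6: SPARE (7+3=10). 10 + next roll (3) = 13. Cumulative: 76
Frame 7: SPARE (3+7=10). 10 + next roll (2) = 12. Cumulative: 88
Frame 8: SPARE (2+8=10). 10 + next roll (10) = 20. Cumulative: 108
Frame 9: STRIKE. 10 + next two rolls (0+2) = 12. Cumulative: 120
Frame 10: OPEN. Sum of all frame-10 rolls (0+2) = 2. Cumulative: 122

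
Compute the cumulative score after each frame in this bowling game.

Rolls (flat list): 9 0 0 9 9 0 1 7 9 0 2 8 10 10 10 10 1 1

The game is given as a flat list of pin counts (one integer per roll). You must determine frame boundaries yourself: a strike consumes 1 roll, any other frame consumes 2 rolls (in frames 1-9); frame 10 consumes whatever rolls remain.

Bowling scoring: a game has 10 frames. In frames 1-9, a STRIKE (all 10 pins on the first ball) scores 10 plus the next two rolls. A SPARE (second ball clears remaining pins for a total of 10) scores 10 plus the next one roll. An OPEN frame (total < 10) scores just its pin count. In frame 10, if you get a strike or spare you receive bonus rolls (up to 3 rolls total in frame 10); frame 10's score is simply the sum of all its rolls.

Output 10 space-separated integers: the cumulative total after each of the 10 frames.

Frame 1: OPEN (9+0=9). Cumulative: 9
Frame 2: OPEN (0+9=9). Cumulative: 18
Frame 3: OPEN (9+0=9). Cumulative: 27
Frame 4: OPEN (1+7=8). Cumulative: 35
Frame 5: OPEN (9+0=9). Cumulative: 44
Frame 6: SPARE (2+8=10). 10 + next roll (10) = 20. Cumulative: 64
Frame 7: STRIKE. 10 + next two rolls (10+10) = 30. Cumulative: 94
Frame 8: STRIKE. 10 + next two rolls (10+10) = 30. Cumulative: 124
Frame 9: STRIKE. 10 + next two rolls (10+1) = 21. Cumulative: 145
Frame 10: STRIKE. Sum of all frame-10 rolls (10+1+1) = 12. Cumulative: 157

Answer: 9 18 27 35 44 64 94 124 145 157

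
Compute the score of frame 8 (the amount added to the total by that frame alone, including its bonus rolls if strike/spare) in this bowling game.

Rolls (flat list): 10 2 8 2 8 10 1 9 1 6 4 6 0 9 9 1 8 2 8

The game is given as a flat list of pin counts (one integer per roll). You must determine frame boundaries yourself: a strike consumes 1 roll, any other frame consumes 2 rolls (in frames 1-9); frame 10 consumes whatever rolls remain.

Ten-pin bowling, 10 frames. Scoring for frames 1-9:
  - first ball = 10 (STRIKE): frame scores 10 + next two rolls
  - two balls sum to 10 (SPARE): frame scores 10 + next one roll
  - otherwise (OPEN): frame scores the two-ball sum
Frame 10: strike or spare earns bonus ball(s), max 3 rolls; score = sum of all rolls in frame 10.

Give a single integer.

Answer: 9

Derivation:
Frame 1: STRIKE. 10 + next two rolls (2+8) = 20. Cumulative: 20
Frame 2: SPARE (2+8=10). 10 + next roll (2) = 12. Cumulative: 32
Frame 3: SPARE (2+8=10). 10 + next roll (10) = 20. Cumulative: 52
Frame 4: STRIKE. 10 + next two rolls (1+9) = 20. Cumulative: 72
Frame 5: SPARE (1+9=10). 10 + next roll (1) = 11. Cumulative: 83
Frame 6: OPEN (1+6=7). Cumulative: 90
Frame 7: SPARE (4+6=10). 10 + next roll (0) = 10. Cumulative: 100
Frame 8: OPEN (0+9=9). Cumulative: 109
Frame 9: SPARE (9+1=10). 10 + next roll (8) = 18. Cumulative: 127
Frame 10: SPARE. Sum of all frame-10 rolls (8+2+8) = 18. Cumulative: 145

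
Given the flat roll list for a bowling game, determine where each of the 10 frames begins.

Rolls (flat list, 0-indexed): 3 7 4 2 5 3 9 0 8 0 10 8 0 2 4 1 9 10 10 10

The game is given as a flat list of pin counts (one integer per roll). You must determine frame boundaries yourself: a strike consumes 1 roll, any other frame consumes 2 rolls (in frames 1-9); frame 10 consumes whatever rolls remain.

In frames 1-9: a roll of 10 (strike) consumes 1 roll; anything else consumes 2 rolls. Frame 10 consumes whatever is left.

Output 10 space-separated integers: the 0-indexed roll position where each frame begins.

Answer: 0 2 4 6 8 10 11 13 15 17

Derivation:
Frame 1 starts at roll index 0: rolls=3,7 (sum=10), consumes 2 rolls
Frame 2 starts at roll index 2: rolls=4,2 (sum=6), consumes 2 rolls
Frame 3 starts at roll index 4: rolls=5,3 (sum=8), consumes 2 rolls
Frame 4 starts at roll index 6: rolls=9,0 (sum=9), consumes 2 rolls
Frame 5 starts at roll index 8: rolls=8,0 (sum=8), consumes 2 rolls
Frame 6 starts at roll index 10: roll=10 (strike), consumes 1 roll
Frame 7 starts at roll index 11: rolls=8,0 (sum=8), consumes 2 rolls
Frame 8 starts at roll index 13: rolls=2,4 (sum=6), consumes 2 rolls
Frame 9 starts at roll index 15: rolls=1,9 (sum=10), consumes 2 rolls
Frame 10 starts at roll index 17: 3 remaining rolls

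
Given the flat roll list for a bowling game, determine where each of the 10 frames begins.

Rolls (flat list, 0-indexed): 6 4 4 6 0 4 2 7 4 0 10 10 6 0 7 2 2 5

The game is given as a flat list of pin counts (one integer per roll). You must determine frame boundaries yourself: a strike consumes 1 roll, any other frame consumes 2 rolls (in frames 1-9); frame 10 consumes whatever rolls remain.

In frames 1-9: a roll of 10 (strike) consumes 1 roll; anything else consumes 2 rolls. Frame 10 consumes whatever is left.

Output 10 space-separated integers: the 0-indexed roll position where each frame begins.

Frame 1 starts at roll index 0: rolls=6,4 (sum=10), consumes 2 rolls
Frame 2 starts at roll index 2: rolls=4,6 (sum=10), consumes 2 rolls
Frame 3 starts at roll index 4: rolls=0,4 (sum=4), consumes 2 rolls
Frame 4 starts at roll index 6: rolls=2,7 (sum=9), consumes 2 rolls
Frame 5 starts at roll index 8: rolls=4,0 (sum=4), consumes 2 rolls
Frame 6 starts at roll index 10: roll=10 (strike), consumes 1 roll
Frame 7 starts at roll index 11: roll=10 (strike), consumes 1 roll
Frame 8 starts at roll index 12: rolls=6,0 (sum=6), consumes 2 rolls
Frame 9 starts at roll index 14: rolls=7,2 (sum=9), consumes 2 rolls
Frame 10 starts at roll index 16: 2 remaining rolls

Answer: 0 2 4 6 8 10 11 12 14 16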